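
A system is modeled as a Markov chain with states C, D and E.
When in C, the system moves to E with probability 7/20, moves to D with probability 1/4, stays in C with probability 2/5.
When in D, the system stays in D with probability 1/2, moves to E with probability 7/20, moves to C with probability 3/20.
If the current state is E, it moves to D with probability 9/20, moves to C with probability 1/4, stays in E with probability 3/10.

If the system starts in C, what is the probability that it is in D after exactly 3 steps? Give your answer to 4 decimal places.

0.4121

Propagate the distribution vector 3 steps from C.
After 0 steps: (1.0000, 0.0000, 0.0000)
After 1 step: (0.4000, 0.2500, 0.3500)
After 2 steps: (0.2850, 0.3825, 0.3325)
After 3 steps: (0.2545, 0.4121, 0.3334)
P(in D after 3 steps) = 0.4121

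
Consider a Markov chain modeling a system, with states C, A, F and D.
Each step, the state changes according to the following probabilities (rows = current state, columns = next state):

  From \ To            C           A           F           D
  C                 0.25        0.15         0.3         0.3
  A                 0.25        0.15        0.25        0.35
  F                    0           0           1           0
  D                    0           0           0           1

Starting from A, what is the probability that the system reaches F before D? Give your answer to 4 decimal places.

0.4375

Let h(s) be the probability of absorption at F starting from transient state s. Then h(F) = 1 and h(D) = 0. By first-step analysis:
h(C) = 0.25·h(C) + 0.15·h(A) + 0.3·1 + 0.3·0
h(A) = 0.25·h(C) + 0.15·h(A) + 0.25·1 + 0.35·0
Solving: h(C) = 0.4875, h(A) = 0.4375.
Starting from A, the probability is 0.4375.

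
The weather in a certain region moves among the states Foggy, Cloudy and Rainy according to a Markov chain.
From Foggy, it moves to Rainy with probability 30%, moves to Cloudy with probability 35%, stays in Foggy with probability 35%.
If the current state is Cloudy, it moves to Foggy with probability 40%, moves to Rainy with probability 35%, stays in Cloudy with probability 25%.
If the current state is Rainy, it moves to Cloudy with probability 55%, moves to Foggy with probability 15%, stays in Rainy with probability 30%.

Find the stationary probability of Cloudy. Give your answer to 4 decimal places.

Let the stationary distribution be π with π = πP and π_1 + π_2 + π_3 = 1.
π_1 = 0.35·π_1 + 0.4·π_2 + 0.15·π_3
π_2 = 0.35·π_1 + 0.25·π_2 + 0.55·π_3
Solving with the normalization constraint gives π = (0.3050, 0.3761, 0.3188).
So the stationary probability of Cloudy is 0.3761.

0.3761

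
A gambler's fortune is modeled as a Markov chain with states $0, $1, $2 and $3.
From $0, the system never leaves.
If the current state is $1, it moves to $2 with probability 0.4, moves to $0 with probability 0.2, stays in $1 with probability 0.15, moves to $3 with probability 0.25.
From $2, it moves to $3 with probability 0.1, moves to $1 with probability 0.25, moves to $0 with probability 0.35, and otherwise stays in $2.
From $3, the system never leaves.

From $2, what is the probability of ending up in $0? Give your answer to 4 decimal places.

Let h(s) be the probability of absorption at $0 starting from transient state s. Then h($0) = 1 and h($3) = 0. By first-step analysis:
h($1) = 0.2·1 + 0.15·h($1) + 0.4·h($2) + 0.25·0
h($2) = 0.35·1 + 0.25·h($1) + 0.3·h($2) + 0.1·0
Solving: h($1) = 0.5657, h($2) = 0.7020.
Starting from $2, the probability is 0.7020.

0.7020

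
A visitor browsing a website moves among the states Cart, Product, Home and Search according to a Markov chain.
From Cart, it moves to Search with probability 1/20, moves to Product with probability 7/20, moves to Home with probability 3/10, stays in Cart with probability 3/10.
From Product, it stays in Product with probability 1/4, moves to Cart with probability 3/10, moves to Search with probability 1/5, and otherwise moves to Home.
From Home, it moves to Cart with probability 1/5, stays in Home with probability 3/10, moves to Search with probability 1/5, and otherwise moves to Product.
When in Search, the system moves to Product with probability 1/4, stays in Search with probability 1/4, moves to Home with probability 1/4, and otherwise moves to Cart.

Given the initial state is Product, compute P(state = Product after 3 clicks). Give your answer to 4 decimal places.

0.2904

Propagate the distribution vector 3 clicks from Product.
After 0 clicks: (0.0000, 1.0000, 0.0000, 0.0000)
After 1 click: (0.3000, 0.2500, 0.2500, 0.2000)
After 2 clicks: (0.2650, 0.2925, 0.2775, 0.1650)
After 3 clicks: (0.2640, 0.2904, 0.2771, 0.1685)
P(in Product after 3 clicks) = 0.2904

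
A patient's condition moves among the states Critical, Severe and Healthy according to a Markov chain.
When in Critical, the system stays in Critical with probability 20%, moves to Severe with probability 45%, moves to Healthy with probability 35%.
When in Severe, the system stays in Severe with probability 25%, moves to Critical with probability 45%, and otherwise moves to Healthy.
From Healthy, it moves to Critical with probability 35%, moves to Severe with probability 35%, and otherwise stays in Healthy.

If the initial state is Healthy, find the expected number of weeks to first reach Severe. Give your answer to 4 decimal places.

Let t(s) be the expected number of weeks to first reach Severe from state s, with t(Severe) = 0. Conditioning on the first week:
t(Critical) = 1 + 0.2·t(Critical) + 0.35·t(Healthy)
t(Healthy) = 1 + 0.35·t(Critical) + 0.3·t(Healthy)
Solving: t(Critical) = 2.4000, t(Healthy) = 2.6286.
Expected weeks from Healthy to Severe: 2.6286.

2.6286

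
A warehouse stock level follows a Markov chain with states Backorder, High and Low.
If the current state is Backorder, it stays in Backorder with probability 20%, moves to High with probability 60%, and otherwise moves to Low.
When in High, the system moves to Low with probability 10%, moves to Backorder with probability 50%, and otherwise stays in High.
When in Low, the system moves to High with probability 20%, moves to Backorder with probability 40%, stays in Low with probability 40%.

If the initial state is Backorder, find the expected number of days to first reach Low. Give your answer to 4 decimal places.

Let t(s) be the expected number of days to first reach Low from state s, with t(Low) = 0. Conditioning on the first day:
t(Backorder) = 1 + 0.2·t(Backorder) + 0.6·t(High)
t(High) = 1 + 0.5·t(Backorder) + 0.4·t(High)
Solving: t(Backorder) = 6.6667, t(High) = 7.2222.
Expected days from Backorder to Low: 6.6667.

6.6667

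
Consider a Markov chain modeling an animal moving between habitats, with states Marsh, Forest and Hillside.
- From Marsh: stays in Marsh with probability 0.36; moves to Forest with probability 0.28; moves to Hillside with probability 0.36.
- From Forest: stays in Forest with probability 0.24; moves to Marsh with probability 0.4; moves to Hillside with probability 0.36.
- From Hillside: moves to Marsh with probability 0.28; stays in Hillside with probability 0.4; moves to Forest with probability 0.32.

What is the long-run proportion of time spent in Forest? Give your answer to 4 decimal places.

0.2837

Let the stationary distribution be π with π = πP and π_1 + π_2 + π_3 = 1.
π_1 = 0.36·π_1 + 0.4·π_2 + 0.28·π_3
π_2 = 0.28·π_1 + 0.24·π_2 + 0.32·π_3
Solving with the normalization constraint gives π = (0.3413, 0.2837, 0.3750).
So the stationary probability of Forest is 0.2837.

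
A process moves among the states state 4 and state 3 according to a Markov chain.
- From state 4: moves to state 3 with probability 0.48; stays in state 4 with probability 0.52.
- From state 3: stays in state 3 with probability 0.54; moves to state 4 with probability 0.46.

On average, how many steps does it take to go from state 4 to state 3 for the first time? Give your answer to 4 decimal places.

Let t(s) be the expected number of steps to first reach state 3 from state s, with t(state 3) = 0. Conditioning on the first step:
t(state 4) = 1 + 0.52·t(state 4)
Solving: t(state 4) = 2.0833.
Expected steps from state 4 to state 3: 2.0833.

2.0833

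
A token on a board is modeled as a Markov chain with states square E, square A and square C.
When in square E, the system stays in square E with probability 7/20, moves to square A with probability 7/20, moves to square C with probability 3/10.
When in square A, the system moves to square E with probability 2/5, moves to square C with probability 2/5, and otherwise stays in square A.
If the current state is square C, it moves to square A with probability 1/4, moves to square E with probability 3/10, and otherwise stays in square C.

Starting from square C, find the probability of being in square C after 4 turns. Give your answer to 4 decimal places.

0.3849

Propagate the distribution vector 4 turns from square C.
After 0 turns: (0.0000, 0.0000, 1.0000)
After 1 turn: (0.3000, 0.2500, 0.4500)
After 2 turns: (0.3400, 0.2675, 0.3925)
After 3 turns: (0.3438, 0.2706, 0.3856)
After 4 turns: (0.3443, 0.2708, 0.3849)
P(in square C after 4 turns) = 0.3849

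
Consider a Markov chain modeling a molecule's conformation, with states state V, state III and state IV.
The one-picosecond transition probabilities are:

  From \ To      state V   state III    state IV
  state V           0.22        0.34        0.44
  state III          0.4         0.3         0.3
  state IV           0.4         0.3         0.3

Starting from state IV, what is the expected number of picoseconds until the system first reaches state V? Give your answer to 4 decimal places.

Let t(s) be the expected number of picoseconds to first reach state V from state s, with t(state V) = 0. Conditioning on the first picosecond:
t(state III) = 1 + 0.3·t(state III) + 0.3·t(state IV)
t(state IV) = 1 + 0.3·t(state III) + 0.3·t(state IV)
Solving: t(state III) = 2.5000, t(state IV) = 2.5000.
Expected picoseconds from state IV to state V: 2.5000.

2.5000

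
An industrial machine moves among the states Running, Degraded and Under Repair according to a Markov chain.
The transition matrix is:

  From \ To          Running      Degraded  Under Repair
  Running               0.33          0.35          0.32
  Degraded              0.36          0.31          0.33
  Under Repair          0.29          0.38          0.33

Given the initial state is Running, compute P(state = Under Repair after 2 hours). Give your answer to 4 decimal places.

0.3267

Sum over the intermediate state after 1 hour:
P = P(Running→Running)·P(Running→Under Repair) + P(Running→Degraded)·P(Degraded→Under Repair) + P(Running→Under Repair)·P(Under Repair→Under Repair)
  = 0.33×0.32 + 0.35×0.33 + 0.32×0.33
  = 0.1056 + 0.1155 + 0.1056 = 0.3267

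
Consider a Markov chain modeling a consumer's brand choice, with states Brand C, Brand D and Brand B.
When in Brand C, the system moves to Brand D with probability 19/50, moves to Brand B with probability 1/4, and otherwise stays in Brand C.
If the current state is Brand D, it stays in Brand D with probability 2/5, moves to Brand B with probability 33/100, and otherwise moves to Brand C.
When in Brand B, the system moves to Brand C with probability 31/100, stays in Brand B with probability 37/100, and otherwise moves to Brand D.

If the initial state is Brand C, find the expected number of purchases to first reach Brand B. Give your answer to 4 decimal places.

Let t(s) be the expected number of purchases to first reach Brand B from state s, with t(Brand B) = 0. Conditioning on the first purchase:
t(Brand C) = 1 + 0.37·t(Brand C) + 0.38·t(Brand D)
t(Brand D) = 1 + 0.27·t(Brand C) + 0.4·t(Brand D)
Solving: t(Brand C) = 3.5585, t(Brand D) = 3.2680.
Expected purchases from Brand C to Brand B: 3.5585.

3.5585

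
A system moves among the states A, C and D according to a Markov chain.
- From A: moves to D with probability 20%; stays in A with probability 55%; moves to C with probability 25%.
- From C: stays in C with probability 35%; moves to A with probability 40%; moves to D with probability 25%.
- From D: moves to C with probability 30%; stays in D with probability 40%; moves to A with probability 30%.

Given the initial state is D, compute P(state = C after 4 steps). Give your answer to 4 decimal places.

Propagate the distribution vector 4 steps from D.
After 0 steps: (0.0000, 0.0000, 1.0000)
After 1 step: (0.3000, 0.3000, 0.4000)
After 2 steps: (0.4050, 0.3000, 0.2950)
After 3 steps: (0.4313, 0.2948, 0.2740)
After 4 steps: (0.4373, 0.2932, 0.2695)
P(in C after 4 steps) = 0.2932

0.2932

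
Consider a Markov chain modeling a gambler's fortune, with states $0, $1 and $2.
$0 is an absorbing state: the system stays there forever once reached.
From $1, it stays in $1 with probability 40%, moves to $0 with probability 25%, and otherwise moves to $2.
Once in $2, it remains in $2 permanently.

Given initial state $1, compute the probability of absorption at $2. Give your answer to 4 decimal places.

0.5833

Let h(s) be the probability of absorption at $2 starting from transient state s. Then h($2) = 1 and h($0) = 0. By first-step analysis:
h($1) = 0.25·0 + 0.4·h($1) + 0.35·1
Solving: h($1) = 0.5833.
Starting from $1, the probability is 0.5833.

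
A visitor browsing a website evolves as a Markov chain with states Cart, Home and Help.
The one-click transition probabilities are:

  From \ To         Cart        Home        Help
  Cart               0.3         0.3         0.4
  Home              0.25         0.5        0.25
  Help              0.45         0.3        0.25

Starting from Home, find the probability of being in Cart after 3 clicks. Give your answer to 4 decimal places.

0.3231

Propagate the distribution vector 3 clicks from Home.
After 0 clicks: (0.0000, 1.0000, 0.0000)
After 1 click: (0.2500, 0.5000, 0.2500)
After 2 clicks: (0.3125, 0.4000, 0.2875)
After 3 clicks: (0.3231, 0.3800, 0.2969)
P(in Cart after 3 clicks) = 0.3231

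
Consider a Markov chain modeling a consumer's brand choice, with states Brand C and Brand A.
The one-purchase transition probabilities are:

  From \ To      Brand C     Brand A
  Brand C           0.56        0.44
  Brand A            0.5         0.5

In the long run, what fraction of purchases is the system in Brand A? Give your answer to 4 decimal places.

Let the stationary distribution be π with π = πP and π_1 + π_2 = 1.
π_1 = 0.56·π_1 + 0.5·π_2
Solving with the normalization constraint gives π = (0.5319, 0.4681).
So the stationary probability of Brand A is 0.4681.

0.4681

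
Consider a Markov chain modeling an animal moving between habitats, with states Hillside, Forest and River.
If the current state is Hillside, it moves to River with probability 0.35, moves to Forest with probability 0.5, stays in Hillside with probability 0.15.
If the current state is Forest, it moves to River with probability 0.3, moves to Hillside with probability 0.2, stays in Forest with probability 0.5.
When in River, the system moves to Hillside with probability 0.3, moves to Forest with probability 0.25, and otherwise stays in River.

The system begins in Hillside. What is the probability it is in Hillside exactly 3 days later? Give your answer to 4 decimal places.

0.2246

Propagate the distribution vector 3 days from Hillside.
After 0 days: (1.0000, 0.0000, 0.0000)
After 1 day: (0.1500, 0.5000, 0.3500)
After 2 days: (0.2275, 0.4125, 0.3600)
After 3 days: (0.2246, 0.4100, 0.3654)
P(in Hillside after 3 days) = 0.2246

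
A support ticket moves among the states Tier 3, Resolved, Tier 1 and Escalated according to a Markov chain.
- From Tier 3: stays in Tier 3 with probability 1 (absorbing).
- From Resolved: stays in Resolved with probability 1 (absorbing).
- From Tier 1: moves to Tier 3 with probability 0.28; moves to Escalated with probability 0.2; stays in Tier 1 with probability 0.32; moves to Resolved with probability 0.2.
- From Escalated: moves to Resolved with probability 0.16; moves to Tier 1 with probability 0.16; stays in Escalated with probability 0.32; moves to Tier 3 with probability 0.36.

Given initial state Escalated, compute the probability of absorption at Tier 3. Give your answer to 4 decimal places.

0.6729

Let h(s) be the probability of absorption at Tier 3 starting from transient state s. Then h(Tier 3) = 1 and h(Resolved) = 0. By first-step analysis:
h(Tier 1) = 0.28·1 + 0.2·0 + 0.32·h(Tier 1) + 0.2·h(Escalated)
h(Escalated) = 0.36·1 + 0.16·0 + 0.16·h(Tier 1) + 0.32·h(Escalated)
Solving: h(Tier 1) = 0.6097, h(Escalated) = 0.6729.
Starting from Escalated, the probability is 0.6729.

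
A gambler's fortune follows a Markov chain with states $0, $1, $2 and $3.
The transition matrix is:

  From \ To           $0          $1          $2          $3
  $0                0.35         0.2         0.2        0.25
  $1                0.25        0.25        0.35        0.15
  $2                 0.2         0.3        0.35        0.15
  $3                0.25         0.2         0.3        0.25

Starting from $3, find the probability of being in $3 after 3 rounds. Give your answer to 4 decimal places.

0.1960

Propagate the distribution vector 3 rounds from $3.
After 0 rounds: (0.0000, 0.0000, 0.0000, 1.0000)
After 1 round: (0.2500, 0.2000, 0.3000, 0.2500)
After 2 rounds: (0.2600, 0.2400, 0.3000, 0.2000)
After 3 rounds: (0.2610, 0.2420, 0.3010, 0.1960)
P(in $3 after 3 rounds) = 0.1960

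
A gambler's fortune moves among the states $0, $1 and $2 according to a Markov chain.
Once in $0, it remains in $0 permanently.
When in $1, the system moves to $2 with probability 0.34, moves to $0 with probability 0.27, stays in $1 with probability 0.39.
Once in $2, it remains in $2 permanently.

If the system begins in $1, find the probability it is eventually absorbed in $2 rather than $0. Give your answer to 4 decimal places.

0.5574

Let h(s) be the probability of absorption at $2 starting from transient state s. Then h($2) = 1 and h($0) = 0. By first-step analysis:
h($1) = 0.27·0 + 0.39·h($1) + 0.34·1
Solving: h($1) = 0.5574.
Starting from $1, the probability is 0.5574.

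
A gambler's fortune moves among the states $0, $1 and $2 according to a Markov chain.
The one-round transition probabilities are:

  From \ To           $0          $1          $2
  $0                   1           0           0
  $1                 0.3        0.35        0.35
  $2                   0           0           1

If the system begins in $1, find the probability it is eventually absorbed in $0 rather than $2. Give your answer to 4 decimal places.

0.4615

Let h(s) be the probability of absorption at $0 starting from transient state s. Then h($0) = 1 and h($2) = 0. By first-step analysis:
h($1) = 0.3·1 + 0.35·h($1) + 0.35·0
Solving: h($1) = 0.4615.
Starting from $1, the probability is 0.4615.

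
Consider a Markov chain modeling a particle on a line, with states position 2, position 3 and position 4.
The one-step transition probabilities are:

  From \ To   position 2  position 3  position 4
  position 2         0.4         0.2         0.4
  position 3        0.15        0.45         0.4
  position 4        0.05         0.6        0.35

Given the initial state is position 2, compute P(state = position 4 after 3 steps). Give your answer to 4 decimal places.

Propagate the distribution vector 3 steps from position 2.
After 0 steps: (1.0000, 0.0000, 0.0000)
After 1 step: (0.4000, 0.2000, 0.4000)
After 2 steps: (0.2100, 0.4100, 0.3800)
After 3 steps: (0.1645, 0.4545, 0.3810)
P(in position 4 after 3 steps) = 0.3810

0.3810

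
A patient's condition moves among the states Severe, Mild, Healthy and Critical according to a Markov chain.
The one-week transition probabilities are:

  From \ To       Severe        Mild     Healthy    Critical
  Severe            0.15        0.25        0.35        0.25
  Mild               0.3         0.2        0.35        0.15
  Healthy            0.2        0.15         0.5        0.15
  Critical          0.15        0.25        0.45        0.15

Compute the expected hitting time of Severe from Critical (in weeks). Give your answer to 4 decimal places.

Let t(s) be the expected number of weeks to first reach Severe from state s, with t(Severe) = 0. Conditioning on the first week:
t(Mild) = 1 + 0.2·t(Mild) + 0.35·t(Healthy) + 0.15·t(Critical)
t(Healthy) = 1 + 0.15·t(Mild) + 0.5·t(Healthy) + 0.15·t(Critical)
t(Critical) = 1 + 0.25·t(Mild) + 0.45·t(Healthy) + 0.15·t(Critical)
Solving: t(Mild) = 4.2633, t(Healthy) = 4.7649, t(Critical) = 4.9530.
Expected weeks from Critical to Severe: 4.9530.

4.9530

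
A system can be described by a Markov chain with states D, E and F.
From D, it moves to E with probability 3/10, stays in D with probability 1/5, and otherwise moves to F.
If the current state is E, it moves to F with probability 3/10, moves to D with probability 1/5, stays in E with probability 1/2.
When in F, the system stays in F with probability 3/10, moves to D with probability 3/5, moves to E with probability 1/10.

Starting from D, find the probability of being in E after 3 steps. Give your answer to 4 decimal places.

Propagate the distribution vector 3 steps from D.
After 0 steps: (1.0000, 0.0000, 0.0000)
After 1 step: (0.2000, 0.3000, 0.5000)
After 2 steps: (0.4000, 0.2600, 0.3400)
After 3 steps: (0.3360, 0.2840, 0.3800)
P(in E after 3 steps) = 0.2840

0.2840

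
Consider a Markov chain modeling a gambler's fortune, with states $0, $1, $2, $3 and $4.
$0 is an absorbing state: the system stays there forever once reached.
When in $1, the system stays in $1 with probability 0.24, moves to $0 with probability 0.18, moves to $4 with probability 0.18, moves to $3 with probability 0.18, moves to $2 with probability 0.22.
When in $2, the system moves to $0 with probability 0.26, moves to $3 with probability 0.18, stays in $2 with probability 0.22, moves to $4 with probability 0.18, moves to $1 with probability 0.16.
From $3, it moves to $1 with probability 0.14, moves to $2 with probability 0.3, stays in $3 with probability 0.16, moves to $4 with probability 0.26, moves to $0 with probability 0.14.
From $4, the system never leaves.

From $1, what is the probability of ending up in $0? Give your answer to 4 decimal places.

Let h(s) be the probability of absorption at $0 starting from transient state s. Then h($0) = 1 and h($4) = 0. By first-step analysis:
h($1) = 0.18·1 + 0.24·h($1) + 0.22·h($2) + 0.18·h($3) + 0.18·0
h($2) = 0.26·1 + 0.16·h($1) + 0.22·h($2) + 0.18·h($3) + 0.18·0
h($3) = 0.14·1 + 0.14·h($1) + 0.3·h($2) + 0.16·h($3) + 0.26·0
Solving: h($1) = 0.4968, h($2) = 0.5371, h($3) = 0.4413.
Starting from $1, the probability is 0.4968.

0.4968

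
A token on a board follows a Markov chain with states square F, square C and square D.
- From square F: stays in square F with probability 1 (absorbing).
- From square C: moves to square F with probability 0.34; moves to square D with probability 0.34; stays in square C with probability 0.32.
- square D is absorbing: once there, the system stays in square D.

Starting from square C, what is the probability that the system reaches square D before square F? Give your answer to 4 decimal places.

0.5000

Let h(s) be the probability of absorption at square D starting from transient state s. Then h(square D) = 1 and h(square F) = 0. By first-step analysis:
h(square C) = 0.34·0 + 0.32·h(square C) + 0.34·1
Solving: h(square C) = 0.5000.
Starting from square C, the probability is 0.5000.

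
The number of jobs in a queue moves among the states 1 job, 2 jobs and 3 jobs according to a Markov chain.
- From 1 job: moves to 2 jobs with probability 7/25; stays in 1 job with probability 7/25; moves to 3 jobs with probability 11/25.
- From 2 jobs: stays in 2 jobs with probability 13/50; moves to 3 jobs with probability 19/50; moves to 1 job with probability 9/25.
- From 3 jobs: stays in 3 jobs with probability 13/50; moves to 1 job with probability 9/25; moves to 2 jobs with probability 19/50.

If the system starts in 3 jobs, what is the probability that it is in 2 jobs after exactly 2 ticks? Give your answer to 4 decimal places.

Sum over the intermediate state after 1 tick:
P = P(3 jobs→1 job)·P(1 job→2 jobs) + P(3 jobs→2 jobs)·P(2 jobs→2 jobs) + P(3 jobs→3 jobs)·P(3 jobs→2 jobs)
  = 0.36×0.28 + 0.38×0.26 + 0.26×0.38
  = 0.1008 + 0.0988 + 0.0988 = 0.2984

0.2984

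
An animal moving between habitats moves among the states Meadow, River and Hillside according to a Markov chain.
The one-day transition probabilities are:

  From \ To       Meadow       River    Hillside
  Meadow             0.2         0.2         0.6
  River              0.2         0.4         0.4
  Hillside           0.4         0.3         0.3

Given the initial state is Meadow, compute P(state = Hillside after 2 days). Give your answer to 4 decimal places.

Sum over the intermediate state after 1 day:
P = P(Meadow→Meadow)·P(Meadow→Hillside) + P(Meadow→River)·P(River→Hillside) + P(Meadow→Hillside)·P(Hillside→Hillside)
  = 0.2×0.6 + 0.2×0.4 + 0.6×0.3
  = 0.1200 + 0.0800 + 0.1800 = 0.3800

0.3800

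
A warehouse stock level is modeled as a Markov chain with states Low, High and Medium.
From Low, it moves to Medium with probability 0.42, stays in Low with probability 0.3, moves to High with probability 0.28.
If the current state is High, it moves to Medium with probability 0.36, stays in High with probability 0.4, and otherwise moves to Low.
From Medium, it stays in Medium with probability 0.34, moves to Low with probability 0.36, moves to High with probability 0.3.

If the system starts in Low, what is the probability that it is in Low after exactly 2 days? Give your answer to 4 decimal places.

0.3084

Sum over the intermediate state after 1 day:
P = P(Low→Low)·P(Low→Low) + P(Low→High)·P(High→Low) + P(Low→Medium)·P(Medium→Low)
  = 0.3×0.3 + 0.28×0.24 + 0.42×0.36
  = 0.0900 + 0.0672 + 0.1512 = 0.3084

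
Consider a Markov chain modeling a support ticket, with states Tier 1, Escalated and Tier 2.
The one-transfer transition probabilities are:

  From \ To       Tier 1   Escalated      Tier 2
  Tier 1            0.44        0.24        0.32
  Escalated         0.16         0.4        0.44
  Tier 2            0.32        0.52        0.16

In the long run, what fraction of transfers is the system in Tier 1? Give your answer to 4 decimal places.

0.2925

Let the stationary distribution be π with π = πP and π_1 + π_2 + π_3 = 1.
π_1 = 0.44·π_1 + 0.16·π_2 + 0.32·π_3
π_2 = 0.24·π_1 + 0.4·π_2 + 0.52·π_3
Solving with the normalization constraint gives π = (0.2925, 0.3912, 0.3163).
So the stationary probability of Tier 1 is 0.2925.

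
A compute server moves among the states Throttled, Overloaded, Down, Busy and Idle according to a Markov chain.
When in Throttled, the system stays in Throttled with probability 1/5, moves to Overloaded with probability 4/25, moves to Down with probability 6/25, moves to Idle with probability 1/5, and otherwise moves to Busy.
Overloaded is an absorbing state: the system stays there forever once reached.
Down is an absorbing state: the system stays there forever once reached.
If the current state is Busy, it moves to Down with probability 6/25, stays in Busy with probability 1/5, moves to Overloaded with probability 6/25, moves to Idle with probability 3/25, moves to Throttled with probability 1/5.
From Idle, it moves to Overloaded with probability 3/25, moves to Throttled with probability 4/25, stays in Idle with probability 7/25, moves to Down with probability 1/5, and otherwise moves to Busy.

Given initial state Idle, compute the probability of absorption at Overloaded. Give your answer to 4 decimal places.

Let h(s) be the probability of absorption at Overloaded starting from transient state s. Then h(Overloaded) = 1 and h(Down) = 0. By first-step analysis:
h(Throttled) = 0.2·h(Throttled) + 0.16·1 + 0.24·0 + 0.2·h(Busy) + 0.2·h(Idle)
h(Busy) = 0.2·h(Throttled) + 0.24·1 + 0.24·0 + 0.2·h(Busy) + 0.12·h(Idle)
h(Idle) = 0.16·h(Throttled) + 0.12·1 + 0.2·0 + 0.24·h(Busy) + 0.28·h(Idle)
Solving: h(Throttled) = 0.4209, h(Busy) = 0.4676, h(Idle) = 0.4161.
Starting from Idle, the probability is 0.4161.

0.4161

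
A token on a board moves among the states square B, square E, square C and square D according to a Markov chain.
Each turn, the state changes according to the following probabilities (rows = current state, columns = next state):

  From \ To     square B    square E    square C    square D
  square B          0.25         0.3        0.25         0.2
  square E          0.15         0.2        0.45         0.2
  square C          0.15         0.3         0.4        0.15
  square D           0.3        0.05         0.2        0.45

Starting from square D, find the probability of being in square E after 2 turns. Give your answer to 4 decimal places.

0.1825

Propagate the distribution vector 2 turns from square D.
After 0 turns: (0.0000, 0.0000, 0.0000, 1.0000)
After 1 turn: (0.3000, 0.0500, 0.2000, 0.4500)
After 2 turns: (0.2475, 0.1825, 0.2675, 0.3025)
P(in square E after 2 turns) = 0.1825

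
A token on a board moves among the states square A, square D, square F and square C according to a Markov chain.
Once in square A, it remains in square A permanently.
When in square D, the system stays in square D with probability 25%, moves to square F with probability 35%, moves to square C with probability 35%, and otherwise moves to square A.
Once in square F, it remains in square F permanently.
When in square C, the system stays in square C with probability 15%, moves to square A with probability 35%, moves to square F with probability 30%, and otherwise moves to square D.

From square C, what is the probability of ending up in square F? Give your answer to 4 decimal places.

0.5198

Let h(s) be the probability of absorption at square F starting from transient state s. Then h(square F) = 1 and h(square A) = 0. By first-step analysis:
h(square D) = 0.05·0 + 0.25·h(square D) + 0.35·1 + 0.35·h(square C)
h(square C) = 0.35·0 + 0.2·h(square D) + 0.3·1 + 0.15·h(square C)
Solving: h(square D) = 0.7093, h(square C) = 0.5198.
Starting from square C, the probability is 0.5198.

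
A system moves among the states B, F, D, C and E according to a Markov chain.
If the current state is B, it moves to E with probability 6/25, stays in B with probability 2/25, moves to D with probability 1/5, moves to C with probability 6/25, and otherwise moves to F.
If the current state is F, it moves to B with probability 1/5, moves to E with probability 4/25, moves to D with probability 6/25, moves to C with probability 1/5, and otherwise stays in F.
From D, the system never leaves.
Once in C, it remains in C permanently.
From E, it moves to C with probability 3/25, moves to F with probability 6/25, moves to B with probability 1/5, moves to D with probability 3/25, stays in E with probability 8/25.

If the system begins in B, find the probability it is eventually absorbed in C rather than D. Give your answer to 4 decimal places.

Let h(s) be the probability of absorption at C starting from transient state s. Then h(C) = 1 and h(D) = 0. By first-step analysis:
h(B) = 0.08·h(B) + 0.24·h(F) + 0.2·0 + 0.24·1 + 0.24·h(E)
h(F) = 0.2·h(B) + 0.2·h(F) + 0.24·0 + 0.2·1 + 0.16·h(E)
h(E) = 0.2·h(B) + 0.24·h(F) + 0.12·0 + 0.12·1 + 0.32·h(E)
Solving: h(B) = 0.5152, h(F) = 0.4781, h(E) = 0.4968.
Starting from B, the probability is 0.5152.

0.5152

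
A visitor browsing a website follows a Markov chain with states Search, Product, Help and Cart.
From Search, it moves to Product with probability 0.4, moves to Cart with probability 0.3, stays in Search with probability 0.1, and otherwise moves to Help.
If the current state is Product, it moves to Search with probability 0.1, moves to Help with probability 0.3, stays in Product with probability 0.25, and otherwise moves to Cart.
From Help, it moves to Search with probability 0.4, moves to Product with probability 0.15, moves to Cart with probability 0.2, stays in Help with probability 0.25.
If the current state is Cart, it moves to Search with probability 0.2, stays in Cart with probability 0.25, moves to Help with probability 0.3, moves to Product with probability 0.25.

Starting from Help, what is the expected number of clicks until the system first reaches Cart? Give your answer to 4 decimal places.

3.8337

Let t(s) be the expected number of clicks to first reach Cart from state s, with t(Cart) = 0. Conditioning on the first click:
t(Search) = 1 + 0.1·t(Search) + 0.4·t(Product) + 0.2·t(Help)
t(Product) = 1 + 0.1·t(Search) + 0.25·t(Product) + 0.3·t(Help)
t(Help) = 1 + 0.4·t(Search) + 0.15·t(Product) + 0.25·t(Help)
Solving: t(Search) = 3.4411, t(Product) = 3.3256, t(Help) = 3.8337.
Expected clicks from Help to Cart: 3.8337.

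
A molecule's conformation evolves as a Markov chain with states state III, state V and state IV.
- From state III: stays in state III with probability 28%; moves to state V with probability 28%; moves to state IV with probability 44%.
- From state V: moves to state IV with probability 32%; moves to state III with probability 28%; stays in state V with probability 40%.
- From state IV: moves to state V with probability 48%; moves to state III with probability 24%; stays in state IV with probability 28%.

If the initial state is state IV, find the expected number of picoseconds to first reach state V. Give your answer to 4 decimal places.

2.3256

Let t(s) be the expected number of picoseconds to first reach state V from state s, with t(state V) = 0. Conditioning on the first picosecond:
t(state III) = 1 + 0.28·t(state III) + 0.44·t(state IV)
t(state IV) = 1 + 0.24·t(state III) + 0.28·t(state IV)
Solving: t(state III) = 2.8101, t(state IV) = 2.3256.
Expected picoseconds from state IV to state V: 2.3256.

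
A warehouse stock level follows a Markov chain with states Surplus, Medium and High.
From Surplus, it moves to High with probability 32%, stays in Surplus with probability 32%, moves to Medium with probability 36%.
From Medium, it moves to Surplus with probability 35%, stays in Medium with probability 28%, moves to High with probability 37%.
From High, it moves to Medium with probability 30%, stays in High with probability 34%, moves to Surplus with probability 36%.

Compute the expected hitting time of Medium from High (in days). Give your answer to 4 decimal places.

Let t(s) be the expected number of days to first reach Medium from state s, with t(Medium) = 0. Conditioning on the first day:
t(Surplus) = 1 + 0.32·t(Surplus) + 0.32·t(High)
t(High) = 1 + 0.36·t(Surplus) + 0.34·t(High)
Solving: t(Surplus) = 2.9376, t(High) = 3.1175.
Expected days from High to Medium: 3.1175.

3.1175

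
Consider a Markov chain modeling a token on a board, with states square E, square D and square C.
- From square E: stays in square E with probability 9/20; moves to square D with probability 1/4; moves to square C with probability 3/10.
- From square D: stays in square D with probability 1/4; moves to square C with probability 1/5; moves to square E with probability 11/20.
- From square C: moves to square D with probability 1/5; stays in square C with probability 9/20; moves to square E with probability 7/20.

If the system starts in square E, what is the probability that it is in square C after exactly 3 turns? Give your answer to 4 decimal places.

0.3245

Propagate the distribution vector 3 turns from square E.
After 0 turns: (1.0000, 0.0000, 0.0000)
After 1 turn: (0.4500, 0.2500, 0.3000)
After 2 turns: (0.4450, 0.2350, 0.3200)
After 3 turns: (0.4415, 0.2340, 0.3245)
P(in square C after 3 turns) = 0.3245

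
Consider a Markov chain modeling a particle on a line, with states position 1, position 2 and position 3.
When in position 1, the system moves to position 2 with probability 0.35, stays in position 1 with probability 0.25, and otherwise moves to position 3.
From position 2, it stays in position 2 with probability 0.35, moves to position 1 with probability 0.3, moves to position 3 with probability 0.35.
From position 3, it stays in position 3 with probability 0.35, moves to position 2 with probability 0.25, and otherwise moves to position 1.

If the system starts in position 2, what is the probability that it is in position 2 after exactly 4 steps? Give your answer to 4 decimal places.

0.3134

Propagate the distribution vector 4 steps from position 2.
After 0 steps: (0.0000, 1.0000, 0.0000)
After 1 step: (0.3000, 0.3500, 0.3500)
After 2 steps: (0.3200, 0.3150, 0.3650)
After 3 steps: (0.3205, 0.3135, 0.3660)
After 4 steps: (0.3206, 0.3134, 0.3660)
P(in position 2 after 4 steps) = 0.3134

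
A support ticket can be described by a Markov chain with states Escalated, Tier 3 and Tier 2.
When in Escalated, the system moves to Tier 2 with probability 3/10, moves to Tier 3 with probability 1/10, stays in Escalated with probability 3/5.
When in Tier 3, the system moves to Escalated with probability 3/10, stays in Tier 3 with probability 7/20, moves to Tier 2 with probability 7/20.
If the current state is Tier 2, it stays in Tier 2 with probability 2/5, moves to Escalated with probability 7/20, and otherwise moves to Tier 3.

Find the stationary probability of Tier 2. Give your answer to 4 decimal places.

0.3446

Let the stationary distribution be π with π = πP and π_1 + π_2 + π_3 = 1.
π_1 = 0.6·π_1 + 0.3·π_2 + 0.35·π_3
π_2 = 0.1·π_1 + 0.35·π_2 + 0.25·π_3
Solving with the normalization constraint gives π = (0.4532, 0.2022, 0.3446).
So the stationary probability of Tier 2 is 0.3446.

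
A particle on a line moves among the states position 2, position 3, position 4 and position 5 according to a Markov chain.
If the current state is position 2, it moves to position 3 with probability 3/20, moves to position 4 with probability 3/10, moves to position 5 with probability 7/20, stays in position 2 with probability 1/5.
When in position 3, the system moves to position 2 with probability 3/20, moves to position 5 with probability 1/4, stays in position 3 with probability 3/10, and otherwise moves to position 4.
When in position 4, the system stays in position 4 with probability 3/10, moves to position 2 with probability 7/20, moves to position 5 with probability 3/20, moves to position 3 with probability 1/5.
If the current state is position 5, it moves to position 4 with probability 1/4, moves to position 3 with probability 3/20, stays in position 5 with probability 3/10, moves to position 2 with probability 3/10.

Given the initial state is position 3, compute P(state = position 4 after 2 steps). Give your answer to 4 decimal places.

0.2875

Propagate the distribution vector 2 steps from position 3.
After 0 steps: (0.0000, 1.0000, 0.0000, 0.0000)
After 1 step: (0.1500, 0.3000, 0.3000, 0.2500)
After 2 steps: (0.2550, 0.2100, 0.2875, 0.2475)
P(in position 4 after 2 steps) = 0.2875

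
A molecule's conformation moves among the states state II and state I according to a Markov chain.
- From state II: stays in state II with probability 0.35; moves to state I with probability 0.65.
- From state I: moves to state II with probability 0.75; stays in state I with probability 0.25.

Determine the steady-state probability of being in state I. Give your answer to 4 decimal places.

0.4643

Let the stationary distribution be π with π = πP and π_1 + π_2 = 1.
π_1 = 0.35·π_1 + 0.75·π_2
Solving with the normalization constraint gives π = (0.5357, 0.4643).
So the stationary probability of state I is 0.4643.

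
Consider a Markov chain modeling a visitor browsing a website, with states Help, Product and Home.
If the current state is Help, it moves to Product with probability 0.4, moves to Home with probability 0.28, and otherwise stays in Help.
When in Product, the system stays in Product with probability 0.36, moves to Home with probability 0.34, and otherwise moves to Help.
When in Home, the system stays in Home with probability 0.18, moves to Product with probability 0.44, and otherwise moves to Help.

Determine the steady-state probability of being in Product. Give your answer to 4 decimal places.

0.3952

Let the stationary distribution be π with π = πP and π_1 + π_2 + π_3 = 1.
π_1 = 0.32·π_1 + 0.3·π_2 + 0.38·π_3
π_2 = 0.4·π_1 + 0.36·π_2 + 0.44·π_3
Solving with the normalization constraint gives π = (0.3287, 0.3952, 0.2761).
So the stationary probability of Product is 0.3952.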